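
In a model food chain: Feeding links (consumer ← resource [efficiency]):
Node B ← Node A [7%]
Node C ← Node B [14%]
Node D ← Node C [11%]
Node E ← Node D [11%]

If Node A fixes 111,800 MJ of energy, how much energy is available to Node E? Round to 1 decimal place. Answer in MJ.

13.3 MJ

Node B: 111800 × 0.07 = 7826 MJ
Node C: 7826 × 0.14 = 1095.64 MJ
Node D: 1095.64 × 0.11 = 120.5204 MJ
Node E: 120.5204 × 0.11 = 13.257244 MJ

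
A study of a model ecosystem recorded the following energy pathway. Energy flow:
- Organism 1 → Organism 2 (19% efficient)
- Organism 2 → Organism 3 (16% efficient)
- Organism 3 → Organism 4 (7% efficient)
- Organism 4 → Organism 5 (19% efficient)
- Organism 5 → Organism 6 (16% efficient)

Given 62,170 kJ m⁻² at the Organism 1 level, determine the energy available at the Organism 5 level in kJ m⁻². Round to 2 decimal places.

25.14 kJ m⁻²

Organism 2: 62170 × 0.19 = 11812.3 kJ m⁻²
Organism 3: 11812.3 × 0.16 = 1889.968 kJ m⁻²
Organism 4: 1889.968 × 0.07 = 132.29776 kJ m⁻²
Organism 5: 132.29776 × 0.19 = 25.1365744 kJ m⁻²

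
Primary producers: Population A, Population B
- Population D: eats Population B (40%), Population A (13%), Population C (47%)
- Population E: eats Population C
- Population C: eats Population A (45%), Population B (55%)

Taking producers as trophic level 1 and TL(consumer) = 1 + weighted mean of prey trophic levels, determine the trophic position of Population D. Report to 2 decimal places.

Population C: 1 + (0.45×1 + 0.55×1) = 2
Population D: 1 + (0.4×1 + 0.13×1 + 0.47×2) = 2.47
Population E: 1 + 2 = 3

2.47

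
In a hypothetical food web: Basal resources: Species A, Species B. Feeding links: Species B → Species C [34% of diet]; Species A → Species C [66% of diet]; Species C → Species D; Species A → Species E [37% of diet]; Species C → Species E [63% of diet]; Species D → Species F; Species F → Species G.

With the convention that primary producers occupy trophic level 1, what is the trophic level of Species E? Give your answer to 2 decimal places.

Species C: 1 + (0.34×1 + 0.66×1) = 2
Species D: 1 + 2 = 3
Species E: 1 + (0.37×1 + 0.63×2) = 2.63
Species F: 1 + 3 = 4
Species G: 1 + 4 = 5

2.63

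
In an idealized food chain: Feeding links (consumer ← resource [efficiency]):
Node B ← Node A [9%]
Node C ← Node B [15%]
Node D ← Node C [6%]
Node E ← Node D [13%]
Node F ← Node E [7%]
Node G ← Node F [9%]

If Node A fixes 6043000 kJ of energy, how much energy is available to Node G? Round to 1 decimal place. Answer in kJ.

Node B: 6043000 × 0.09 = 543870 kJ
Node C: 543870 × 0.15 = 81580.5 kJ
Node D: 81580.5 × 0.06 = 4894.83 kJ
Node E: 4894.83 × 0.13 = 636.3279 kJ
Node F: 636.3279 × 0.07 = 44.542953 kJ
Node G: 44.542953 × 0.09 = 4.00886577 kJ

4.0 kJ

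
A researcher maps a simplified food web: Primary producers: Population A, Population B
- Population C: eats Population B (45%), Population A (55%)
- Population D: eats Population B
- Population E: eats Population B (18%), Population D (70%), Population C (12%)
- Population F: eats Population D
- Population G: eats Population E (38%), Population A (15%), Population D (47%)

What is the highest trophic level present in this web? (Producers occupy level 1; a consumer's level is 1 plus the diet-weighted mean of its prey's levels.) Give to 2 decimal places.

Population C: 1 + (0.45×1 + 0.55×1) = 2
Population D: 1 + 1 = 2
Population E: 1 + (0.18×1 + 0.7×2 + 0.12×2) = 2.82
Population F: 1 + 2 = 3
Population G: 1 + (0.38×2.82 + 0.15×1 + 0.47×2) = 3.1616

3.16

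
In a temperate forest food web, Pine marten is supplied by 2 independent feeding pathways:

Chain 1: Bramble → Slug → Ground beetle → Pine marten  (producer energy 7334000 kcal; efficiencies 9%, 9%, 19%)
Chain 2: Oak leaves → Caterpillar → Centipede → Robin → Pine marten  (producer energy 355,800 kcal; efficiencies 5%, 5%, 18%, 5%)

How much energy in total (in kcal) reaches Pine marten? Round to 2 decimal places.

11295.03 kcal

Chain 1: 7334000 × 0.09 × 0.09 × 0.19 = 11287.026 kcal
Chain 2: 355800 × 0.05 × 0.05 × 0.18 × 0.05 = 8.0055 kcal
Total at Pine marten: 11287.026 + 8.0055 = 11295.0315 kcal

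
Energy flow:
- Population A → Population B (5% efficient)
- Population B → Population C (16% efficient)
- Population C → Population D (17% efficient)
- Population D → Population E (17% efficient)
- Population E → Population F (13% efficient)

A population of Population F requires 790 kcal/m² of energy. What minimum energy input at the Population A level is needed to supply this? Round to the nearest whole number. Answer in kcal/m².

26284269 kcal/m²

Cumulative transfer efficiency: 0.05 × 0.16 × 0.17 × 0.17 × 0.13 = 0.000030056
Population A energy = 790 / 0.000030056 = 26284269 kcal/m²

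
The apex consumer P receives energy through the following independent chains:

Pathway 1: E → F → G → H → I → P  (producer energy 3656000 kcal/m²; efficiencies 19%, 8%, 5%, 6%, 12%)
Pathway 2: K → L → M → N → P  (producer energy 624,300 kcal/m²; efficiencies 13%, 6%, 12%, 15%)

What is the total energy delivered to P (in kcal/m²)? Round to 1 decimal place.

Pathway 1: 3656000 × 0.19 × 0.08 × 0.05 × 0.06 × 0.12 = 20.005632 kcal/m²
Pathway 2: 624300 × 0.13 × 0.06 × 0.12 × 0.15 = 87.65172 kcal/m²
Total at P: 20.005632 + 87.65172 = 107.657352 kcal/m²

107.7 kcal/m²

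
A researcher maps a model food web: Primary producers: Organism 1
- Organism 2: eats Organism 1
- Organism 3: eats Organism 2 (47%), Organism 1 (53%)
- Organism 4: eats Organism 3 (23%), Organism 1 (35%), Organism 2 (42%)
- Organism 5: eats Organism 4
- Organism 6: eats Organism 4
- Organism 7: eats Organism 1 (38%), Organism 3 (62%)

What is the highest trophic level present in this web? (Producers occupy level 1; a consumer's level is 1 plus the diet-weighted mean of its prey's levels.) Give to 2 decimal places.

3.76

Organism 2: 1 + 1 = 2
Organism 3: 1 + (0.47×2 + 0.53×1) = 2.47
Organism 4: 1 + (0.23×2.47 + 0.35×1 + 0.42×2) = 2.7581
Organism 5: 1 + 2.7581 = 3.7581
Organism 6: 1 + 2.7581 = 3.7581
Organism 7: 1 + (0.38×1 + 0.62×2.47) = 2.9114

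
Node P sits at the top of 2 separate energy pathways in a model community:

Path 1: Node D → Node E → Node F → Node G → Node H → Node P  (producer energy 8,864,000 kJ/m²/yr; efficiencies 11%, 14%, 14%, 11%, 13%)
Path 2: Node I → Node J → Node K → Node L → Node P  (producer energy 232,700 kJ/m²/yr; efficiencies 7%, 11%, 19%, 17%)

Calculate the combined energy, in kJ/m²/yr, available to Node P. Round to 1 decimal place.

Path 1: 8864000 × 0.11 × 0.14 × 0.14 × 0.11 × 0.13 = 273.2842112 kJ/m²/yr
Path 2: 232700 × 0.07 × 0.11 × 0.19 × 0.17 = 57.874817 kJ/m²/yr
Total at Node P: 273.2842112 + 57.874817 = 331.1590282 kJ/m²/yr

331.2 kJ/m²/yr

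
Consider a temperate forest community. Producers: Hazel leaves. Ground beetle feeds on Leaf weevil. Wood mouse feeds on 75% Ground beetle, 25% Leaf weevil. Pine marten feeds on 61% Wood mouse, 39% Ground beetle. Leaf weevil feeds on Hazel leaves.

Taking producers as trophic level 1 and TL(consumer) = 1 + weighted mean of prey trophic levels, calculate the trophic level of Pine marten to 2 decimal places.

Leaf weevil: 1 + 1 = 2
Ground beetle: 1 + 2 = 3
Wood mouse: 1 + (0.75×3 + 0.25×2) = 3.75
Pine marten: 1 + (0.61×3.75 + 0.39×3) = 4.4575

4.46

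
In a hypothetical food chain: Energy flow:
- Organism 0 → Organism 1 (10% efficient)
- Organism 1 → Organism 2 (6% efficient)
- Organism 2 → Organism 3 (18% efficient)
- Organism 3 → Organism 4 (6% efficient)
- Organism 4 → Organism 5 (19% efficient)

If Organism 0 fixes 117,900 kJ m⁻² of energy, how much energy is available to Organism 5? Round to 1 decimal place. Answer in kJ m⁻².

1.5 kJ m⁻²

Organism 1: 117900 × 0.1 = 11790 kJ m⁻²
Organism 2: 11790 × 0.06 = 707.4 kJ m⁻²
Organism 3: 707.4 × 0.18 = 127.332 kJ m⁻²
Organism 4: 127.332 × 0.06 = 7.63992 kJ m⁻²
Organism 5: 7.63992 × 0.19 = 1.4515848 kJ m⁻²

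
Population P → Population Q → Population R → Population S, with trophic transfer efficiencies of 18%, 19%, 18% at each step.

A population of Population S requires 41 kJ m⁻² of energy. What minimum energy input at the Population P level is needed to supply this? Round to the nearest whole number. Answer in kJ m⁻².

Cumulative transfer efficiency: 0.18 × 0.19 × 0.18 = 0.006156
Population P energy = 41 / 0.006156 = 6660 kJ m⁻²

6660 kJ m⁻²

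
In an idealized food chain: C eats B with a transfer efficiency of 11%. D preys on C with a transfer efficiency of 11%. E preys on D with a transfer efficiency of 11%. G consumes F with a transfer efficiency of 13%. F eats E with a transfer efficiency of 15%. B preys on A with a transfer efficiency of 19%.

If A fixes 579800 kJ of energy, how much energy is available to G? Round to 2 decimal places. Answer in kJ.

B: 579800 × 0.19 = 110162 kJ
C: 110162 × 0.11 = 12117.82 kJ
D: 12117.82 × 0.11 = 1332.9602 kJ
E: 1332.9602 × 0.11 = 146.625622 kJ
F: 146.625622 × 0.15 = 21.9938433 kJ
G: 21.9938433 × 0.13 = 2.859199629 kJ

2.86 kJ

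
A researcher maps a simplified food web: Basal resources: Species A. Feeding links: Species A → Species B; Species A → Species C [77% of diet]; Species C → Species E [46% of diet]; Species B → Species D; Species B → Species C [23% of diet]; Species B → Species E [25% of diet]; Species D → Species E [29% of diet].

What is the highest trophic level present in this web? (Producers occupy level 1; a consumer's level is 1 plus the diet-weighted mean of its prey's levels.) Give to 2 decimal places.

3.40

Species B: 1 + 1 = 2
Species C: 1 + (0.23×2 + 0.77×1) = 2.23
Species D: 1 + 2 = 3
Species E: 1 + (0.46×2.23 + 0.25×2 + 0.29×3) = 3.3958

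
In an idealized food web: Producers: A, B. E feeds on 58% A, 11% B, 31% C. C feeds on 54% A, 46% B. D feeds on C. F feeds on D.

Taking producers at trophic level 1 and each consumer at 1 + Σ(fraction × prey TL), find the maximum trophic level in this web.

C: 1 + (0.54×1 + 0.46×1) = 2
D: 1 + 2 = 3
E: 1 + (0.58×1 + 0.11×1 + 0.31×2) = 2.31
F: 1 + 3 = 4

4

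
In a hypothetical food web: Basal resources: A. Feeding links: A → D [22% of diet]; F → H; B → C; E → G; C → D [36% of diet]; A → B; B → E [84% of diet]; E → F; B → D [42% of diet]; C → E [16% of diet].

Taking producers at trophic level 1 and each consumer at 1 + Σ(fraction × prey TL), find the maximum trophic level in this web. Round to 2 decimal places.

B: 1 + 1 = 2
C: 1 + 2 = 3
D: 1 + (0.42×2 + 0.36×3 + 0.22×1) = 3.14
E: 1 + (0.16×3 + 0.84×2) = 3.16
F: 1 + 3.16 = 4.16
G: 1 + 3.16 = 4.16
H: 1 + 4.16 = 5.16

5.16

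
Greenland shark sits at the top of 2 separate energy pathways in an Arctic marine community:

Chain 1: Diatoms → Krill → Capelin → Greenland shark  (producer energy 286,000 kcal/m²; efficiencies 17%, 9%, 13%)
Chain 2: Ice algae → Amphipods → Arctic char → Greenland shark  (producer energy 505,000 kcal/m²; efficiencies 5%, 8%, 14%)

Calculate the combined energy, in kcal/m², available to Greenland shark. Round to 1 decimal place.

Chain 1: 286000 × 0.17 × 0.09 × 0.13 = 568.854 kcal/m²
Chain 2: 505000 × 0.05 × 0.08 × 0.14 = 282.8 kcal/m²
Total at Greenland shark: 568.854 + 282.8 = 851.654 kcal/m²

851.7 kcal/m²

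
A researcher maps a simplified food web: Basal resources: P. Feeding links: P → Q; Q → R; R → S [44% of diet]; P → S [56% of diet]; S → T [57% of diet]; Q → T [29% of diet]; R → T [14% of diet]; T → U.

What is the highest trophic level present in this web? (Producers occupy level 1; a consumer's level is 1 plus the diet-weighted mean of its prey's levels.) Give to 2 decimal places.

Q: 1 + 1 = 2
R: 1 + 2 = 3
S: 1 + (0.44×3 + 0.56×1) = 2.88
T: 1 + (0.57×2.88 + 0.29×2 + 0.14×3) = 3.6416
U: 1 + 3.6416 = 4.6416

4.64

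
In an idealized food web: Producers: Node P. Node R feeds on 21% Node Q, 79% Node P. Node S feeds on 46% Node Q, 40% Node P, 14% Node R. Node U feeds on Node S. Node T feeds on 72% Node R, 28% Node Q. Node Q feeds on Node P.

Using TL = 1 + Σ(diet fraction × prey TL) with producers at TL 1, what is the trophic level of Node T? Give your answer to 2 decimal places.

Node Q: 1 + 1 = 2
Node R: 1 + (0.21×2 + 0.79×1) = 2.21
Node S: 1 + (0.46×2 + 0.4×1 + 0.14×2.21) = 2.6294
Node T: 1 + (0.72×2.21 + 0.28×2) = 3.1512
Node U: 1 + 2.6294 = 3.6294

3.15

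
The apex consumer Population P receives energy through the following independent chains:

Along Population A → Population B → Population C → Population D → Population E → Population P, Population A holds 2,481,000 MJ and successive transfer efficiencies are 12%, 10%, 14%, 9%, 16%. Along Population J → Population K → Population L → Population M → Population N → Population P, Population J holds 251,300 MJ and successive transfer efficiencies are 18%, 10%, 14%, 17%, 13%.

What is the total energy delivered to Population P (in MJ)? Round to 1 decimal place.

Via Population A: 2481000 × 0.12 × 0.1 × 0.14 × 0.09 × 0.16 = 60.020352 MJ
Via Population J: 251300 × 0.18 × 0.1 × 0.14 × 0.17 × 0.13 = 13.9953996 MJ
Total at Population P: 60.020352 + 13.9953996 = 74.0157516 MJ

74.0 MJ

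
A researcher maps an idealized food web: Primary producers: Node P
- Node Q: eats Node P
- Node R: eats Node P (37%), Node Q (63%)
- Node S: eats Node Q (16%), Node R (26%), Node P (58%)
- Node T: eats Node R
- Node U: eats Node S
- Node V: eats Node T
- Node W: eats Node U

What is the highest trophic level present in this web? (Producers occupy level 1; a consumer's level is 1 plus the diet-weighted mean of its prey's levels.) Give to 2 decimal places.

4.63

Node Q: 1 + 1 = 2
Node R: 1 + (0.37×1 + 0.63×2) = 2.63
Node S: 1 + (0.16×2 + 0.26×2.63 + 0.58×1) = 2.5838
Node T: 1 + 2.63 = 3.63
Node U: 1 + 2.5838 = 3.5838
Node V: 1 + 3.63 = 4.63
Node W: 1 + 3.5838 = 4.5838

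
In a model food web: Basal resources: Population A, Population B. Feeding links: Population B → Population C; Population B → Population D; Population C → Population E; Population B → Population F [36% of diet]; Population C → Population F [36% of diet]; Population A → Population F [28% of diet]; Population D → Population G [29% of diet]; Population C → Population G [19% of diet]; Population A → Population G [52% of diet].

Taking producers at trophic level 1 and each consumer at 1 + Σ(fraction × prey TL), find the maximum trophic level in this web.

3

Population C: 1 + 1 = 2
Population D: 1 + 1 = 2
Population E: 1 + 2 = 3
Population F: 1 + (0.36×1 + 0.36×2 + 0.28×1) = 2.36
Population G: 1 + (0.29×2 + 0.19×2 + 0.52×1) = 2.48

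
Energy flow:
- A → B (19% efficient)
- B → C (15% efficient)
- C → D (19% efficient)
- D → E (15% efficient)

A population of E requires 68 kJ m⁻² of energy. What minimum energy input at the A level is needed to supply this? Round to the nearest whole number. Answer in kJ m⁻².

83718 kJ m⁻²

Cumulative transfer efficiency: 0.19 × 0.15 × 0.19 × 0.15 = 0.00081225
A energy = 68 / 0.00081225 = 83718 kJ m⁻²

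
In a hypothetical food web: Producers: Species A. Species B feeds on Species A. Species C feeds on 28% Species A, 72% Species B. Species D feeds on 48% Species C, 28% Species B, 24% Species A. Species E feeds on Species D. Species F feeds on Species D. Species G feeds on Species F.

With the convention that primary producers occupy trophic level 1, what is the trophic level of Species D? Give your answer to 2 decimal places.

Species B: 1 + 1 = 2
Species C: 1 + (0.28×1 + 0.72×2) = 2.72
Species D: 1 + (0.48×2.72 + 0.28×2 + 0.24×1) = 3.1056
Species E: 1 + 3.1056 = 4.1056
Species F: 1 + 3.1056 = 4.1056
Species G: 1 + 4.1056 = 5.1056

3.11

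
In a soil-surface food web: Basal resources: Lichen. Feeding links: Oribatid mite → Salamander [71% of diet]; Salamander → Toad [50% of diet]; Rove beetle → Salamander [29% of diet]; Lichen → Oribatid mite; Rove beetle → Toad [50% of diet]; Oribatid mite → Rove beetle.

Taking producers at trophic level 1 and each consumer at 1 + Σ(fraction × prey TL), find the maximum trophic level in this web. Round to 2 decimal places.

4.15

Oribatid mite: 1 + 1 = 2
Rove beetle: 1 + 2 = 3
Salamander: 1 + (0.29×3 + 0.71×2) = 3.29
Toad: 1 + (0.5×3 + 0.5×3.29) = 4.145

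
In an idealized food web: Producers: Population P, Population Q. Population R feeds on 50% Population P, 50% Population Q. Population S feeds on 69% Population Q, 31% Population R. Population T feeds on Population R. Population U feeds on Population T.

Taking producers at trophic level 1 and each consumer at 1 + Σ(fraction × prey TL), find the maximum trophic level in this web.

Population R: 1 + (0.5×1 + 0.5×1) = 2
Population S: 1 + (0.69×1 + 0.31×2) = 2.31
Population T: 1 + 2 = 3
Population U: 1 + 3 = 4

4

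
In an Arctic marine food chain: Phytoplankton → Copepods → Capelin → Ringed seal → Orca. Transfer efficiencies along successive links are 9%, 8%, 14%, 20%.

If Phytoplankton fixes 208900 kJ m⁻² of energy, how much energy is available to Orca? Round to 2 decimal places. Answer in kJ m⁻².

Copepods: 208900 × 0.09 = 18801 kJ m⁻²
Capelin: 18801 × 0.08 = 1504.08 kJ m⁻²
Ringed seal: 1504.08 × 0.14 = 210.5712 kJ m⁻²
Orca: 210.5712 × 0.2 = 42.11424 kJ m⁻²

42.11 kJ m⁻²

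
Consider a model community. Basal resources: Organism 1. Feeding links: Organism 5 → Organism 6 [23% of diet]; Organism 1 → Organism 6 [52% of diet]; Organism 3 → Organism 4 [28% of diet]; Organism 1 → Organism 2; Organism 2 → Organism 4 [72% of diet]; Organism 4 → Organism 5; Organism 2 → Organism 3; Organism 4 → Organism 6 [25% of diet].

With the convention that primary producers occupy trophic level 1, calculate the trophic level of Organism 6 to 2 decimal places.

Organism 2: 1 + 1 = 2
Organism 3: 1 + 2 = 3
Organism 4: 1 + (0.72×2 + 0.28×3) = 3.28
Organism 5: 1 + 3.28 = 4.28
Organism 6: 1 + (0.25×3.28 + 0.23×4.28 + 0.52×1) = 3.3244

3.32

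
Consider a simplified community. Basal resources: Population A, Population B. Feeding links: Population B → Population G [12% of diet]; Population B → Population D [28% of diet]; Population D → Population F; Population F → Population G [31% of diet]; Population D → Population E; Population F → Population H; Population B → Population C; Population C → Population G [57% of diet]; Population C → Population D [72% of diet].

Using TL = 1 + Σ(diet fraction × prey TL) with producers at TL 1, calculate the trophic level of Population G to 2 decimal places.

Population C: 1 + 1 = 2
Population D: 1 + (0.28×1 + 0.72×2) = 2.72
Population E: 1 + 2.72 = 3.72
Population F: 1 + 2.72 = 3.72
Population G: 1 + (0.57×2 + 0.12×1 + 0.31×3.72) = 3.4132
Population H: 1 + 3.72 = 4.72

3.41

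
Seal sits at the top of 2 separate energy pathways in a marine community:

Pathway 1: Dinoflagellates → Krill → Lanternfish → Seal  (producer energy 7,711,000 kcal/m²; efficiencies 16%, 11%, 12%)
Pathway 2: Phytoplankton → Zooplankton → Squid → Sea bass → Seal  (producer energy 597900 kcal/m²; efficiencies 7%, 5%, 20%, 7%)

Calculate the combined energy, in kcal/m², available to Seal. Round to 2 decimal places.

16314.93 kcal/m²

Pathway 1: 7711000 × 0.16 × 0.11 × 0.12 = 16285.632 kcal/m²
Pathway 2: 597900 × 0.07 × 0.05 × 0.2 × 0.07 = 29.2971 kcal/m²
Total at Seal: 16285.632 + 29.2971 = 16314.9291 kcal/m²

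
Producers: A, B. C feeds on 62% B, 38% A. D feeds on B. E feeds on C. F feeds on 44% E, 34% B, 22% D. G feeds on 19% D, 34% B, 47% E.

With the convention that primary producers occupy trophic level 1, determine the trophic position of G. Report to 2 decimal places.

C: 1 + (0.62×1 + 0.38×1) = 2
D: 1 + 1 = 2
E: 1 + 2 = 3
F: 1 + (0.44×3 + 0.34×1 + 0.22×2) = 3.1
G: 1 + (0.19×2 + 0.34×1 + 0.47×3) = 3.13

3.13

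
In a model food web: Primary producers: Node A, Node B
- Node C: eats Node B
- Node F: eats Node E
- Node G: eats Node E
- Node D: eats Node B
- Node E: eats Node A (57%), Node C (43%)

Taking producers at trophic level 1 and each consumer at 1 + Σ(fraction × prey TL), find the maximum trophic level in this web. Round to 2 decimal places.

3.43

Node C: 1 + 1 = 2
Node D: 1 + 1 = 2
Node E: 1 + (0.57×1 + 0.43×2) = 2.43
Node F: 1 + 2.43 = 3.43
Node G: 1 + 2.43 = 3.43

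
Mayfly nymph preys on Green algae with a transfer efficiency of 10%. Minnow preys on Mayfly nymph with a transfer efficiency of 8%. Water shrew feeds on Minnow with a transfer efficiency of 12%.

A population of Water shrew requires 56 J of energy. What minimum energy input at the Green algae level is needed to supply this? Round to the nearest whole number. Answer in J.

58333 J

Cumulative transfer efficiency: 0.1 × 0.08 × 0.12 = 0.00096
Green algae energy = 56 / 0.00096 = 58333 J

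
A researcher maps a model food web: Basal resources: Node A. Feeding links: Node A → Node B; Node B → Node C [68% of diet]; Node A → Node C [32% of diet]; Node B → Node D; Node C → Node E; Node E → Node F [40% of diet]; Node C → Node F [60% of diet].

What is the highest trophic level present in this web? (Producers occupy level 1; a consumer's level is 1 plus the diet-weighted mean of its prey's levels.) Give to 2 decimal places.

Node B: 1 + 1 = 2
Node C: 1 + (0.68×2 + 0.32×1) = 2.68
Node D: 1 + 2 = 3
Node E: 1 + 2.68 = 3.68
Node F: 1 + (0.4×3.68 + 0.6×2.68) = 4.08

4.08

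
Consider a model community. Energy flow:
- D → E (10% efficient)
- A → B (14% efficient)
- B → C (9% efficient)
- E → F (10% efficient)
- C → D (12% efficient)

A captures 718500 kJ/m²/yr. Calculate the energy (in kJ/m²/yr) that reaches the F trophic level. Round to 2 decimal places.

B: 718500 × 0.14 = 100590 kJ/m²/yr
C: 100590 × 0.09 = 9053.1 kJ/m²/yr
D: 9053.1 × 0.12 = 1086.372 kJ/m²/yr
E: 1086.372 × 0.1 = 108.6372 kJ/m²/yr
F: 108.6372 × 0.1 = 10.86372 kJ/m²/yr

10.86 kJ/m²/yr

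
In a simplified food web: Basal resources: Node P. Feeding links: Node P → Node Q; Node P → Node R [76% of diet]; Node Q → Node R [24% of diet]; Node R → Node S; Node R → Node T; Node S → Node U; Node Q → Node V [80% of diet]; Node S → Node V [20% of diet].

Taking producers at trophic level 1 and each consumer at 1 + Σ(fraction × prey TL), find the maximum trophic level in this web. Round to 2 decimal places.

4.24

Node Q: 1 + 1 = 2
Node R: 1 + (0.76×1 + 0.24×2) = 2.24
Node S: 1 + 2.24 = 3.24
Node T: 1 + 2.24 = 3.24
Node U: 1 + 3.24 = 4.24
Node V: 1 + (0.8×2 + 0.2×3.24) = 3.248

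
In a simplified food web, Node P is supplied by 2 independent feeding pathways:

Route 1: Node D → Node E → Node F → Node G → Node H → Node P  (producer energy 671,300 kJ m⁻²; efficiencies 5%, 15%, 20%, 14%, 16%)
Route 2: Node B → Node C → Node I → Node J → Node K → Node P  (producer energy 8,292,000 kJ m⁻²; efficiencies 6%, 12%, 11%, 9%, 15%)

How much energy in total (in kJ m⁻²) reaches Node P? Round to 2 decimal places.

Route 1: 671300 × 0.05 × 0.15 × 0.2 × 0.14 × 0.16 = 22.55568 kJ m⁻²
Route 2: 8292000 × 0.06 × 0.12 × 0.11 × 0.09 × 0.15 = 88.658064 kJ m⁻²
Total at Node P: 22.55568 + 88.658064 = 111.213744 kJ m⁻²

111.21 kJ m⁻²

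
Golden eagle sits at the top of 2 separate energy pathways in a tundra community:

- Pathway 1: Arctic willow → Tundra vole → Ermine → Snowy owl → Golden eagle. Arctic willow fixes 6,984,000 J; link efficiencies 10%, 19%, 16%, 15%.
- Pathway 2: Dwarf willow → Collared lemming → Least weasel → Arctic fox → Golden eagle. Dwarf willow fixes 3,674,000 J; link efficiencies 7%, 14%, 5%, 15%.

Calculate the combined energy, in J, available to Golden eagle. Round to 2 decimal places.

3454.74 J

Pathway 1: 6984000 × 0.1 × 0.19 × 0.16 × 0.15 = 3184.704 J
Pathway 2: 3674000 × 0.07 × 0.14 × 0.05 × 0.15 = 270.039 J
Total at Golden eagle: 3184.704 + 270.039 = 3454.743 J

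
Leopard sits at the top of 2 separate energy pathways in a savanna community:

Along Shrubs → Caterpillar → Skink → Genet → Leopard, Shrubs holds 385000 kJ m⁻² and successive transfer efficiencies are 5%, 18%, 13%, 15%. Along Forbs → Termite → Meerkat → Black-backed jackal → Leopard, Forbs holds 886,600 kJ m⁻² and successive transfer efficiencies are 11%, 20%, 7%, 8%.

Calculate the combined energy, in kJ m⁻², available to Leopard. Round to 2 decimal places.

176.80 kJ m⁻²

Via Shrubs: 385000 × 0.05 × 0.18 × 0.13 × 0.15 = 67.5675 kJ m⁻²
Via Forbs: 886600 × 0.11 × 0.2 × 0.07 × 0.08 = 109.22912 kJ m⁻²
Total at Leopard: 67.5675 + 109.22912 = 176.79662 kJ m⁻²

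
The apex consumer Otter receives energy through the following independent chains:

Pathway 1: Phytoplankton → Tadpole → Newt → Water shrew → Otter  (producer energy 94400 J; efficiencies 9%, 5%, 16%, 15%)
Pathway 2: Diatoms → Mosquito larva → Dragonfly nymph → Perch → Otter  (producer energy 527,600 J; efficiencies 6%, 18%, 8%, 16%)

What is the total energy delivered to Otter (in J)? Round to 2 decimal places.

83.13 J

Pathway 1: 94400 × 0.09 × 0.05 × 0.16 × 0.15 = 10.1952 J
Pathway 2: 527600 × 0.06 × 0.18 × 0.08 × 0.16 = 72.935424 J
Total at Otter: 10.1952 + 72.935424 = 83.130624 J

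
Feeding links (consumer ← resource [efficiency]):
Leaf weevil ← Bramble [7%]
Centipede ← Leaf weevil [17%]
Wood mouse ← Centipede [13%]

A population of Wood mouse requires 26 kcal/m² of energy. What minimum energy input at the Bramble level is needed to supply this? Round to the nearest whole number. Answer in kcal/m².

Cumulative transfer efficiency: 0.07 × 0.17 × 0.13 = 0.001547
Bramble energy = 26 / 0.001547 = 16807 kcal/m²

16807 kcal/m²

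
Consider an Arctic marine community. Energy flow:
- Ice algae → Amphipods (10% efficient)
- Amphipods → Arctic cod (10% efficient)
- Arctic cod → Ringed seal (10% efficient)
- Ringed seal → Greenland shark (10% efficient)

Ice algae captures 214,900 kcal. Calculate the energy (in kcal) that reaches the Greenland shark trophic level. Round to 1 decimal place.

21.5 kcal

Amphipods: 214900 × 0.1 = 21490 kcal
Arctic cod: 21490 × 0.1 = 2149 kcal
Ringed seal: 2149 × 0.1 = 214.9 kcal
Greenland shark: 214.9 × 0.1 = 21.49 kcal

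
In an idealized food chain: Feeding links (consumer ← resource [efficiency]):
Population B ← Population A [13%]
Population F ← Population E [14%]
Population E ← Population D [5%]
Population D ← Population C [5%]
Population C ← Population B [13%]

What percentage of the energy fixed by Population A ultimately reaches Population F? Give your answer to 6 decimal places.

0.000592%

Product of link efficiencies: 0.13 × 0.13 × 0.05 × 0.05 × 0.14 = 0.000005915
As a percentage: 0.000005915 × 100 = 0.000592%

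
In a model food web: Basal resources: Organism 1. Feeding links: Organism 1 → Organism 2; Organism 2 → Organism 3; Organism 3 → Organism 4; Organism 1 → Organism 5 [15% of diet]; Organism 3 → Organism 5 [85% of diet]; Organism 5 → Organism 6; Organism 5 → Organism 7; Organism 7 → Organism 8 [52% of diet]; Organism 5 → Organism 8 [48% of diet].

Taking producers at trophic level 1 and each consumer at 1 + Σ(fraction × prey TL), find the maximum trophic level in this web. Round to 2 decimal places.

Organism 2: 1 + 1 = 2
Organism 3: 1 + 2 = 3
Organism 4: 1 + 3 = 4
Organism 5: 1 + (0.15×1 + 0.85×3) = 3.7
Organism 6: 1 + 3.7 = 4.7
Organism 7: 1 + 3.7 = 4.7
Organism 8: 1 + (0.52×4.7 + 0.48×3.7) = 5.22

5.22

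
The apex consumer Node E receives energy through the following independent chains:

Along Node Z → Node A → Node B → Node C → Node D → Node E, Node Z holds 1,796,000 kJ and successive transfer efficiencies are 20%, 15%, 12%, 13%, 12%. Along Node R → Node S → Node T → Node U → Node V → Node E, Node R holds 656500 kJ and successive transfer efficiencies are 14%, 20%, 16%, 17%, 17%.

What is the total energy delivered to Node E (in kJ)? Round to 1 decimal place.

Via Node Z: 1796000 × 0.2 × 0.15 × 0.12 × 0.13 × 0.12 = 100.86336 kJ
Via Node R: 656500 × 0.14 × 0.2 × 0.16 × 0.17 × 0.17 = 84.998368 kJ
Total at Node E: 100.86336 + 84.998368 = 185.861728 kJ

185.9 kJ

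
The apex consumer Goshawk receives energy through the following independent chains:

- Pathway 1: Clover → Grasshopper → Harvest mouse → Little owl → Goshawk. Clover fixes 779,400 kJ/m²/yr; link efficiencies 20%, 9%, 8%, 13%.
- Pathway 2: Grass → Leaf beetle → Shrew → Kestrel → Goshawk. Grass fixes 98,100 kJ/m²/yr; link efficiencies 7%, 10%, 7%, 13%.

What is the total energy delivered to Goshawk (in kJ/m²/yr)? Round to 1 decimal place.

152.2 kJ/m²/yr

Pathway 1: 779400 × 0.2 × 0.09 × 0.08 × 0.13 = 145.90368 kJ/m²/yr
Pathway 2: 98100 × 0.07 × 0.1 × 0.07 × 0.13 = 6.24897 kJ/m²/yr
Total at Goshawk: 145.90368 + 6.24897 = 152.15265 kJ/m²/yr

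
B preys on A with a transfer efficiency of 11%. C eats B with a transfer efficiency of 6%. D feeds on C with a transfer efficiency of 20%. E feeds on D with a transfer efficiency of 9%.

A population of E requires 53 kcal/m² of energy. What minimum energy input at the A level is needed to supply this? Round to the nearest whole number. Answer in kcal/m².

Cumulative transfer efficiency: 0.11 × 0.06 × 0.2 × 0.09 = 0.0001188
A energy = 53 / 0.0001188 = 446128 kcal/m²

446128 kcal/m²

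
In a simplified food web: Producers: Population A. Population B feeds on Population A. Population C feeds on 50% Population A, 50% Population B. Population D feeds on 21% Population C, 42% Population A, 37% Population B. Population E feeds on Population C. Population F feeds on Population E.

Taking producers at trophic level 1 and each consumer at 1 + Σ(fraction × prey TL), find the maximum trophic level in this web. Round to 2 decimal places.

Population B: 1 + 1 = 2
Population C: 1 + (0.5×1 + 0.5×2) = 2.5
Population D: 1 + (0.21×2.5 + 0.42×1 + 0.37×2) = 2.685
Population E: 1 + 2.5 = 3.5
Population F: 1 + 3.5 = 4.5

4.50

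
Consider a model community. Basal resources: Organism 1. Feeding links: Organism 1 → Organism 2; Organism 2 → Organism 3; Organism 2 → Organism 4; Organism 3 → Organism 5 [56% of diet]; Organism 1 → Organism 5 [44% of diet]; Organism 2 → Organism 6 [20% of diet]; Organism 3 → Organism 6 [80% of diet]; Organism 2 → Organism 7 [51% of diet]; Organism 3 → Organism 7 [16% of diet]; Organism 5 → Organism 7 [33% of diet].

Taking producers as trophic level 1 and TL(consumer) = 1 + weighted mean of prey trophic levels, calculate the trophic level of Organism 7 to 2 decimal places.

3.53

Organism 2: 1 + 1 = 2
Organism 3: 1 + 2 = 3
Organism 4: 1 + 2 = 3
Organism 5: 1 + (0.56×3 + 0.44×1) = 3.12
Organism 6: 1 + (0.2×2 + 0.8×3) = 3.8
Organism 7: 1 + (0.51×2 + 0.16×3 + 0.33×3.12) = 3.5296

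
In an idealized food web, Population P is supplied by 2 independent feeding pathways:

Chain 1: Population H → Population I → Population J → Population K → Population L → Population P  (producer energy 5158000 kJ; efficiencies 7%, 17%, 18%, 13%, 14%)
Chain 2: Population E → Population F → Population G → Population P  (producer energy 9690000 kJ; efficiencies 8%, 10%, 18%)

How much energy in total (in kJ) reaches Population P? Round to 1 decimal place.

14154.7 kJ

Chain 1: 5158000 × 0.07 × 0.17 × 0.18 × 0.13 × 0.14 = 201.0815352 kJ
Chain 2: 9690000 × 0.08 × 0.1 × 0.18 = 13953.6 kJ
Total at Population P: 201.0815352 + 13953.6 = 14154.6815352 kJ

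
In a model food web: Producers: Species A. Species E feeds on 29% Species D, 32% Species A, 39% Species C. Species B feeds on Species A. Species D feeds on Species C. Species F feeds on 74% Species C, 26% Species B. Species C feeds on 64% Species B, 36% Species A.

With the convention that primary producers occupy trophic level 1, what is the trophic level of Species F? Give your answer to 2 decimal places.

3.47

Species B: 1 + 1 = 2
Species C: 1 + (0.64×2 + 0.36×1) = 2.64
Species D: 1 + 2.64 = 3.64
Species E: 1 + (0.29×3.64 + 0.32×1 + 0.39×2.64) = 3.4052
Species F: 1 + (0.74×2.64 + 0.26×2) = 3.4736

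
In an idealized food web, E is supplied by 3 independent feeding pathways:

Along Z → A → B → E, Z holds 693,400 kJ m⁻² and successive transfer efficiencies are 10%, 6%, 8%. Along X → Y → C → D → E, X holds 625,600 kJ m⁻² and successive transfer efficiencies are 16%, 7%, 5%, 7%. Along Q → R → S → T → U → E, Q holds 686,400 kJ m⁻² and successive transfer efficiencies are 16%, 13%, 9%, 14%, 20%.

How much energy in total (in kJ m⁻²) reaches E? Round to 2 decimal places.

Via Z: 693400 × 0.1 × 0.06 × 0.08 = 332.832 kJ m⁻²
Via X: 625600 × 0.16 × 0.07 × 0.05 × 0.07 = 24.52352 kJ m⁻²
Via Q: 686400 × 0.16 × 0.13 × 0.09 × 0.14 × 0.2 = 35.9783424 kJ m⁻²
Total at E: 332.832 + 24.52352 + 35.9783424 = 393.3338624 kJ m⁻²

393.33 kJ m⁻²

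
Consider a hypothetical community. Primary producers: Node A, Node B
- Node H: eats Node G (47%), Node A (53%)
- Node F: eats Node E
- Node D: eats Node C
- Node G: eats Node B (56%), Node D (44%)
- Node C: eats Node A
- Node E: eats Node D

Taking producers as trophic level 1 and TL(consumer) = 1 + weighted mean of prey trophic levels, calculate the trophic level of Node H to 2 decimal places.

Node C: 1 + 1 = 2
Node D: 1 + 2 = 3
Node E: 1 + 3 = 4
Node F: 1 + 4 = 5
Node G: 1 + (0.56×1 + 0.44×3) = 2.88
Node H: 1 + (0.47×2.88 + 0.53×1) = 2.8836

2.88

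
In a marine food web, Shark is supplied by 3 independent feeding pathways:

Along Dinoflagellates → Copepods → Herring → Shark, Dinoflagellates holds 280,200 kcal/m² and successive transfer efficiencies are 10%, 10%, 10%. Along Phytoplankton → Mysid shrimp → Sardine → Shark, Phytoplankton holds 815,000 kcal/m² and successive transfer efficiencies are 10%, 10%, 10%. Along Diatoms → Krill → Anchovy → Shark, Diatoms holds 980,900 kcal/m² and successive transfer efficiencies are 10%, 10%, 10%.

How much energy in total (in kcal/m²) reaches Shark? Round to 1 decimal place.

Via Dinoflagellates: 280200 × 0.1 × 0.1 × 0.1 = 280.2 kcal/m²
Via Phytoplankton: 815000 × 0.1 × 0.1 × 0.1 = 815 kcal/m²
Via Diatoms: 980900 × 0.1 × 0.1 × 0.1 = 980.9 kcal/m²
Total at Shark: 280.2 + 815 + 980.9 = 2076.1 kcal/m²

2076.1 kcal/m²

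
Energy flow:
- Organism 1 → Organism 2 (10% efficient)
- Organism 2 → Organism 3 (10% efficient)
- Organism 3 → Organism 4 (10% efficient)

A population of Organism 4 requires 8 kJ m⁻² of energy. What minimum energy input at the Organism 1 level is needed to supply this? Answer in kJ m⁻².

Cumulative transfer efficiency: 0.1 × 0.1 × 0.1 = 0.001
Organism 1 energy = 8 / 0.001 = 8000 kJ m⁻²

8000 kJ m⁻²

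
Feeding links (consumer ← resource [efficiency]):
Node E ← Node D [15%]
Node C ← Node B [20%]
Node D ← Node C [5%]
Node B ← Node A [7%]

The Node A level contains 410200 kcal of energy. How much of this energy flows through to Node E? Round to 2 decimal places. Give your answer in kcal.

Node B: 410200 × 0.07 = 28714 kcal
Node C: 28714 × 0.2 = 5742.8 kcal
Node D: 5742.8 × 0.05 = 287.14 kcal
Node E: 287.14 × 0.15 = 43.071 kcal

43.07 kcal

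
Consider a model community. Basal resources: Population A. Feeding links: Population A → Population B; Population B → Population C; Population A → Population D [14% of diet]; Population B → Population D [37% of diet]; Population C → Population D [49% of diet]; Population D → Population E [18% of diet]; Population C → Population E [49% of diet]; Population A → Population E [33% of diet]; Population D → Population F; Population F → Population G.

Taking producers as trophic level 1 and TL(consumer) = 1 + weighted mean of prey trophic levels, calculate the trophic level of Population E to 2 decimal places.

3.40

Population B: 1 + 1 = 2
Population C: 1 + 2 = 3
Population D: 1 + (0.14×1 + 0.37×2 + 0.49×3) = 3.35
Population E: 1 + (0.18×3.35 + 0.49×3 + 0.33×1) = 3.403
Population F: 1 + 3.35 = 4.35
Population G: 1 + 4.35 = 5.35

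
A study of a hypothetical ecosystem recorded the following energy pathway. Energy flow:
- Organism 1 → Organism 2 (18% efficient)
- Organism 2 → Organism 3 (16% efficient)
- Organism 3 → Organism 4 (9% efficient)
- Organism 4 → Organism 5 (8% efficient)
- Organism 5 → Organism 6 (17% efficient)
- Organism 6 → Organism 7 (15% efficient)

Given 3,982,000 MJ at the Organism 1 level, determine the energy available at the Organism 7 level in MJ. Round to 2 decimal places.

21.06 MJ

Organism 2: 3982000 × 0.18 = 716760 MJ
Organism 3: 716760 × 0.16 = 114681.6 MJ
Organism 4: 114681.6 × 0.09 = 10321.344 MJ
Organism 5: 10321.344 × 0.08 = 825.70752 MJ
Organism 6: 825.70752 × 0.17 = 140.3702784 MJ
Organism 7: 140.3702784 × 0.15 = 21.05554176 MJ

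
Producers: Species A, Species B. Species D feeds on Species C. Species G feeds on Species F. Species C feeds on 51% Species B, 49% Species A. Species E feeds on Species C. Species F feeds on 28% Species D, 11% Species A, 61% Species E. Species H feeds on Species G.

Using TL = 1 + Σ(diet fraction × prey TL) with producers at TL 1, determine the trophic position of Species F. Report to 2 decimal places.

Species C: 1 + (0.51×1 + 0.49×1) = 2
Species D: 1 + 2 = 3
Species E: 1 + 2 = 3
Species F: 1 + (0.28×3 + 0.11×1 + 0.61×3) = 3.78
Species G: 1 + 3.78 = 4.78
Species H: 1 + 4.78 = 5.78

3.78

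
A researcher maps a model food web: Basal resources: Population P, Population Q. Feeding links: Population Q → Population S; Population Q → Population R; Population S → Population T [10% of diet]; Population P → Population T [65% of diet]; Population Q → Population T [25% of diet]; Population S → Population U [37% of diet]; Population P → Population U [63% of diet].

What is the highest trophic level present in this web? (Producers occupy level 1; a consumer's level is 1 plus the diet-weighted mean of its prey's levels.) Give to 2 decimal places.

2.37

Population R: 1 + 1 = 2
Population S: 1 + 1 = 2
Population T: 1 + (0.25×1 + 0.1×2 + 0.65×1) = 2.1
Population U: 1 + (0.63×1 + 0.37×2) = 2.37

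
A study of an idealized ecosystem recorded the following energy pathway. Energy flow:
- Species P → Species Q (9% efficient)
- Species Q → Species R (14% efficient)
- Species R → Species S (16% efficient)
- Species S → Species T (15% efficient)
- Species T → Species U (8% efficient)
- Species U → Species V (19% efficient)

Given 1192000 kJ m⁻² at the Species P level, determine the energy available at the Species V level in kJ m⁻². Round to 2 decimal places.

Species Q: 1192000 × 0.09 = 107280 kJ m⁻²
Species R: 107280 × 0.14 = 15019.2 kJ m⁻²
Species S: 15019.2 × 0.16 = 2403.072 kJ m⁻²
Species T: 2403.072 × 0.15 = 360.4608 kJ m⁻²
Species U: 360.4608 × 0.08 = 28.836864 kJ m⁻²
Species V: 28.836864 × 0.19 = 5.47900416 kJ m⁻²

5.48 kJ m⁻²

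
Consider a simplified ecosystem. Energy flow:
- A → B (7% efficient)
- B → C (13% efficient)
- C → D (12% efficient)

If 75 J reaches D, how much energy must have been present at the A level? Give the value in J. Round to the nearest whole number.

68681 J

Cumulative transfer efficiency: 0.07 × 0.13 × 0.12 = 0.001092
A energy = 75 / 0.001092 = 68681 J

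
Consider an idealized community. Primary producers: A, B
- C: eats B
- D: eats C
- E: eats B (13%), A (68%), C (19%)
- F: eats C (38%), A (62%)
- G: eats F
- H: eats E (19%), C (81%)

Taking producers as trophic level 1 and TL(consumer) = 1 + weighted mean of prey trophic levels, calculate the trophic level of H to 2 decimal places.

C: 1 + 1 = 2
D: 1 + 2 = 3
E: 1 + (0.13×1 + 0.68×1 + 0.19×2) = 2.19
F: 1 + (0.38×2 + 0.62×1) = 2.38
G: 1 + 2.38 = 3.38
H: 1 + (0.19×2.19 + 0.81×2) = 3.0361

3.04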